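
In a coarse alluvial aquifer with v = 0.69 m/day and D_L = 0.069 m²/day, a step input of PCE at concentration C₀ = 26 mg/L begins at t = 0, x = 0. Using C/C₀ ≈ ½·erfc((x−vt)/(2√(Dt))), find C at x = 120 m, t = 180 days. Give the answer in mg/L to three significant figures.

20.8 mg/L

For a continuous step input, C/C₀ ≈ ½·erfc((x−vt)/(2√(Dt))).
vt = 0.69 × 180 = 124.2 m and 2√(Dt) = 2√(0.069 × 180) = 7.048 m.
Argument (x−vt)/(2√(Dt)) = (120 − 124.2)/7.048 = -0.5959; ½·erfc(-0.5959) = 0.8003.
C = 26 × 0.8003 = 20.8 mg/L.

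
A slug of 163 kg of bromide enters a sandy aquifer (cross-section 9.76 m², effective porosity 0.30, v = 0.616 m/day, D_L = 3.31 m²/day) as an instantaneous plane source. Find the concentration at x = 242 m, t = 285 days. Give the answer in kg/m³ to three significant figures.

For an instantaneous plane source, C(x,t) = M/(n_e·A·√(4πDt)) · exp(−(x−vt)²/(4Dt)), with n_e·A the pore (flow) area.
Plume center vt = 0.616 × 285 = 175.56 m, so the well at 242 m is 66.44 m downgradient of the peak.
√(4πDt) = 108.9 m, giving peak height M/(n_e·A·√(4πDt)) = 163/(0.30 × 9.76 × 108.9) = 0.5112 kg/m³.
(x−vt)²/(4Dt) = (66.44)²/(4 × 3.31 × 285) = 1.170; exp(−1.170) = 0.3104.
C = 0.5112 × 0.3104 = 0.159 kg/m³.

0.159 kg/m³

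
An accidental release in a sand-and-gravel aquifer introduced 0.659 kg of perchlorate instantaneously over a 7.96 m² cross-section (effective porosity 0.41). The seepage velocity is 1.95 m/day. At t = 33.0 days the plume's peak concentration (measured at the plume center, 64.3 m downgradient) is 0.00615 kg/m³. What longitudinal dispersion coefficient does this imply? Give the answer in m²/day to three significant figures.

At the plume center C_max = M/(n_e·A·√(4πDt)), so D = M²/(4πt·(n_e·A·C_max)²).
n_e·A·C_max = 0.41 × 7.96 × 0.00615 = 0.02007 kg/m.
D = 0.659²/(4π × 33.0 × 0.02007²) = 2.60 m²/day.

2.60 m²/day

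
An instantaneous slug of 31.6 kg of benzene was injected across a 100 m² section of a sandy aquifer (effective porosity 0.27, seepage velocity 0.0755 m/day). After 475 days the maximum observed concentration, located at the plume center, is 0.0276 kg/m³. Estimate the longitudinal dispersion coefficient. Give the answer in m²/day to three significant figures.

0.301 m²/day

At the plume center C_max = M/(n_e·A·√(4πDt)), so D = M²/(4πt·(n_e·A·C_max)²).
n_e·A·C_max = 0.27 × 100 × 0.0276 = 0.7452 kg/m.
D = 31.6²/(4π × 475 × 0.7452²) = 0.301 m²/day.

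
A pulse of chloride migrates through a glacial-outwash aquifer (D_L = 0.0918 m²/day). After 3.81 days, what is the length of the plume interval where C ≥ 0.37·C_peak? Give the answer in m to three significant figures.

The plume is Gaussian with σ = √(2Dt) = √(2 × 0.0918 × 3.81) = 0.8364 m.
C/C_peak = exp(−Δx²/(2σ²)) = 0.37 ⇒ Δx = σ·√(−2 ln 0.37) = 0.8364 × 1.410 = 1.179 m.
Width = 2Δx = 2.36 m.

2.36 m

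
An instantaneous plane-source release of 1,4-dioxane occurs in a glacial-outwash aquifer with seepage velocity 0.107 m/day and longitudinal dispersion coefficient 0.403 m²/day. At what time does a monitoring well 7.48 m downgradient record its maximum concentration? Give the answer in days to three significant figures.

For the 1D instantaneous-source solution, setting ∂C/∂t = 0 at fixed x gives v²t² + 2Dt − x² = 0, so t = (√(D² + v²x²) − D)/v².
√(D² + v²x²) = √(0.403² + 0.107² × 7.48²) = 0.8961; v² = 0.011449.
t = (0.8961 − 0.403)/0.011449 = 43.1 days (vs. the pure-advection estimate x/v = 69.9 d).

43.1 days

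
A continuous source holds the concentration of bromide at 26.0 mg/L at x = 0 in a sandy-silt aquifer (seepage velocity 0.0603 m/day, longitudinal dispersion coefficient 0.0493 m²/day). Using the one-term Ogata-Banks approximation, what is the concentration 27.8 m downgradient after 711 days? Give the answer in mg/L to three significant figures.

For a continuous step input, C/C₀ ≈ ½·erfc((x−vt)/(2√(Dt))).
vt = 0.0603 × 711 = 42.8733 m and 2√(Dt) = 2√(0.0493 × 711) = 11.84 m.
Argument (x−vt)/(2√(Dt)) = (27.8 − 42.8733)/11.84 = -1.273; ½·erfc(-1.273) = 0.9641.
C = 26.0 × 0.9641 = 25.1 mg/L.

25.1 mg/L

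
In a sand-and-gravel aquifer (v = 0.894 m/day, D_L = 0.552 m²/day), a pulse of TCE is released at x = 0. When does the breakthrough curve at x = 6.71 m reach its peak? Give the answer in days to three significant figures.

6.85 days

For the 1D instantaneous-source solution, setting ∂C/∂t = 0 at fixed x gives v²t² + 2Dt − x² = 0, so t = (√(D² + v²x²) − D)/v².
√(D² + v²x²) = √(0.552² + 0.894² × 6.71²) = 6.024; v² = 0.799236.
t = (6.024 − 0.552)/0.799236 = 6.85 days (vs. the pure-advection estimate x/v = 7.51 d).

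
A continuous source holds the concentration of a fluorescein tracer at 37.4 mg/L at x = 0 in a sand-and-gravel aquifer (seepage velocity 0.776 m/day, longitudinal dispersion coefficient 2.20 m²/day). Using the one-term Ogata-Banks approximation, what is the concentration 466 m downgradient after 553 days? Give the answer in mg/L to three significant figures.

8.50 mg/L

For a continuous step input, C/C₀ ≈ ½·erfc((x−vt)/(2√(Dt))).
vt = 0.776 × 553 = 429.128 m and 2√(Dt) = 2√(2.20 × 553) = 69.76 m.
Argument (x−vt)/(2√(Dt)) = (466 − 429.128)/69.76 = 0.5286; ½·erfc(0.5286) = 0.2274.
C = 37.4 × 0.2274 = 8.50 mg/L.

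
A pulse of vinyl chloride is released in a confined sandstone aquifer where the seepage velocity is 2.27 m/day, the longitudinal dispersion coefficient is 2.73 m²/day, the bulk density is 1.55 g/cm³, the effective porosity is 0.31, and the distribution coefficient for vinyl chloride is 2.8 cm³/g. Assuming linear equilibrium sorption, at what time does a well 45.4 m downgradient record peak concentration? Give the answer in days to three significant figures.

Retardation factor R = 1 + ρ_b·K_d/n = 1 + 1.55 × 2.8/0.31 = 15.00.
Sorption retards both mechanisms: v_R = v/R = 0.1513 m/day, D_R = D/R = 0.1820 m²/day.
Peak time from v_R²t² + 2D_R t − x² = 0: t = (√(D_R² + v_R²x²) − D_R)/v_R².
√(D_R² + v_R²x²) = √(0.1820² + 0.1513² × 45.4²) = 6.871; v_R² = 0.02289.
t = (6.871 − 0.1820)/0.02289 = 292 days.

292 days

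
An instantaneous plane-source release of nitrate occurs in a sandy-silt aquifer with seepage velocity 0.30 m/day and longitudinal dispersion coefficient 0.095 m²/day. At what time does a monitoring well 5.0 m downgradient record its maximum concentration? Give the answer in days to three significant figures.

15.6 days

For the 1D instantaneous-source solution, setting ∂C/∂t = 0 at fixed x gives v²t² + 2Dt − x² = 0, so t = (√(D² + v²x²) − D)/v².
√(D² + v²x²) = √(0.095² + 0.30² × 5.0²) = 1.503; v² = 0.09.
t = (1.503 − 0.095)/0.09 = 15.6 days (vs. the pure-advection estimate x/v = 16.7 d).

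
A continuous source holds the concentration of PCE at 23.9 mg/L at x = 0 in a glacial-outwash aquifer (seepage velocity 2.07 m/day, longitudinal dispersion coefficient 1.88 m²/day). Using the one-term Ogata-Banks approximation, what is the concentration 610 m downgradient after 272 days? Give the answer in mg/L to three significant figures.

For a continuous step input, C/C₀ ≈ ½·erfc((x−vt)/(2√(Dt))).
vt = 2.07 × 272 = 563.04 m and 2√(Dt) = 2√(1.88 × 272) = 45.23 m.
Argument (x−vt)/(2√(Dt)) = (610 − 563.04)/45.23 = 1.038; ½·erfc(1.038) = 0.07106.
C = 23.9 × 0.07106 = 1.70 mg/L.

1.70 mg/L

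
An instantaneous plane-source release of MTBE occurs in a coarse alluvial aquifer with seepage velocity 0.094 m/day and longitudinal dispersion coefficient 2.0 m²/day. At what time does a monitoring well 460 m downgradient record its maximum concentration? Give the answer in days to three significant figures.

4670 days

For the 1D instantaneous-source solution, setting ∂C/∂t = 0 at fixed x gives v²t² + 2Dt − x² = 0, so t = (√(D² + v²x²) − D)/v².
√(D² + v²x²) = √(2.0² + 0.094² × 460²) = 43.29; v² = 0.008836.
t = (43.29 − 2.0)/0.008836 = 4670 days (vs. the pure-advection estimate x/v = 4890 d).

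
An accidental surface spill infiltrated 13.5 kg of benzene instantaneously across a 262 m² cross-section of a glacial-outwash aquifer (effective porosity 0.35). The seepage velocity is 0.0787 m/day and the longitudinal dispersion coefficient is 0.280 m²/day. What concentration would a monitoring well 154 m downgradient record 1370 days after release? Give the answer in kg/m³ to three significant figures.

0.000528 kg/m³

For an instantaneous plane source, C(x,t) = M/(n_e·A·√(4πDt)) · exp(−(x−vt)²/(4Dt)), with n_e·A the pore (flow) area.
Plume center vt = 0.0787 × 1370 = 107.819 m, so the well at 154 m is 46.181 m downgradient of the peak.
√(4πDt) = 69.43 m, giving peak height M/(n_e·A·√(4πDt)) = 13.5/(0.35 × 262 × 69.43) = 0.002120 kg/m³.
(x−vt)²/(4Dt) = (46.181)²/(4 × 0.280 × 1370) = 1.390; exp(−1.390) = 0.2491.
C = 0.002120 × 0.2491 = 0.000528 kg/m³.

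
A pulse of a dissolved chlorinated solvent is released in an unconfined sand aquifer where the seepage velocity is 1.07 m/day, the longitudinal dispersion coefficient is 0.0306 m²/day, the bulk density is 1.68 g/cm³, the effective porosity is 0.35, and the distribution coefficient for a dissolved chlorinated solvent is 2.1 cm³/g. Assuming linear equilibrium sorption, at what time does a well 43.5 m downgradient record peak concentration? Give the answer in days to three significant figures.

Retardation factor R = 1 + ρ_b·K_d/n = 1 + 1.68 × 2.1/0.35 = 11.08.
Sorption retards both mechanisms: v_R = v/R = 0.09657 m/day, D_R = D/R = 0.002762 m²/day.
Peak time from v_R²t² + 2D_R t − x² = 0: t = (√(D_R² + v_R²x²) − D_R)/v_R².
√(D_R² + v_R²x²) = √(0.002762² + 0.09657² × 43.5²) = 4.201; v_R² = 0.009326.
t = (4.201 − 0.002762)/0.009326 = 450 days.

450 days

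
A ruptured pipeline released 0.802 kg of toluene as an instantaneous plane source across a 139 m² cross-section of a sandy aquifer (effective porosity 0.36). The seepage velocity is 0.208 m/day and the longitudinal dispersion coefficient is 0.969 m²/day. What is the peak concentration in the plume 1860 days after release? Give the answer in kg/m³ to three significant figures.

0.000106 kg/m³

The peak of an instantaneous 1D plume sits at x = vt; there the Gaussian factor is 1 and C_max = M/(n_e·A·√(4πDt)), where n_e·A is the pore area the mass is dissolved in.
√(4πDt) = √(4π × 0.969 × 1860) = 150.5 m, so C_max = 0.802/(0.36 × 139 × 150.5) = 0.000106 kg/m³.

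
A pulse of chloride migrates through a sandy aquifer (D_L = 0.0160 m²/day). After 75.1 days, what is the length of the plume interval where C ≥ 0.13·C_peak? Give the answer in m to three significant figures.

The plume is Gaussian with σ = √(2Dt) = √(2 × 0.0160 × 75.1) = 1.550 m.
C/C_peak = exp(−Δx²/(2σ²)) = 0.13 ⇒ Δx = σ·√(−2 ln 0.13) = 1.550 × 2.020 = 3.131 m.
Width = 2Δx = 6.26 m.

6.26 m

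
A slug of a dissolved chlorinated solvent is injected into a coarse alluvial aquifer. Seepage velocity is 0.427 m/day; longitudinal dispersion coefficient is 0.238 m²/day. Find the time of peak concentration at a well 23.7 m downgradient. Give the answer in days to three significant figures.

54.2 days

For the 1D instantaneous-source solution, setting ∂C/∂t = 0 at fixed x gives v²t² + 2Dt − x² = 0, so t = (√(D² + v²x²) − D)/v².
√(D² + v²x²) = √(0.238² + 0.427² × 23.7²) = 10.12; v² = 0.182329.
t = (10.12 − 0.238)/0.182329 = 54.2 days (vs. the pure-advection estimate x/v = 55.5 d).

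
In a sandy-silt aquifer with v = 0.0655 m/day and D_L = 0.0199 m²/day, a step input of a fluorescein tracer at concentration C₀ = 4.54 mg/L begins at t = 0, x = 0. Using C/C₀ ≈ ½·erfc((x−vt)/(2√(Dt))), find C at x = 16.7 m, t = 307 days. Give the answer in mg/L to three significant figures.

For a continuous step input, C/C₀ ≈ ½·erfc((x−vt)/(2√(Dt))).
vt = 0.0655 × 307 = 20.1085 m and 2√(Dt) = 2√(0.0199 × 307) = 4.943 m.
Argument (x−vt)/(2√(Dt)) = (16.7 − 20.1085)/4.943 = -0.6896; ½·erfc(-0.6896) = 0.8353.
C = 4.54 × 0.8353 = 3.79 mg/L.

3.79 mg/L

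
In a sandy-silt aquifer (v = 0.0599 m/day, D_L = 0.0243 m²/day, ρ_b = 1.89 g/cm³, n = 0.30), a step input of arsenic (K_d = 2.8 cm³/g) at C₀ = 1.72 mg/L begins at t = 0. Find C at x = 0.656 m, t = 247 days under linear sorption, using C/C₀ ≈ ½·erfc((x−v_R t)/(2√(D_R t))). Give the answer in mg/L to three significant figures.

0.977 mg/L

Retardation factor R = 1 + ρ_b·K_d/n = 1 + 1.89 × 2.8/0.30 = 18.64.
Sorption retards both mechanisms: v_R = v/R = 0.003214 m/day, D_R = D/R = 0.001304 m²/day.
v_R·t = 0.003214 × 247 = 0.793858 m; 2√(D_R t) = 1.135 m; argument = (0.656 − 0.793858)/1.135 = -0.1215.
C = C₀ × ½·erfc(-0.1215) = 1.72 × 0.5682 = 0.977 mg/L.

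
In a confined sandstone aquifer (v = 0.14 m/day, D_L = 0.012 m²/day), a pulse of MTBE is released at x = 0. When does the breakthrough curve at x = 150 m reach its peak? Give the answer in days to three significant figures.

For the 1D instantaneous-source solution, setting ∂C/∂t = 0 at fixed x gives v²t² + 2Dt − x² = 0, so t = (√(D² + v²x²) − D)/v².
√(D² + v²x²) = √(0.012² + 0.14² × 150²) = 21.00; v² = 0.0196.
t = (21.00 − 0.012)/0.0196 = 1070 days (vs. the pure-advection estimate x/v = 1070 d).

1070 days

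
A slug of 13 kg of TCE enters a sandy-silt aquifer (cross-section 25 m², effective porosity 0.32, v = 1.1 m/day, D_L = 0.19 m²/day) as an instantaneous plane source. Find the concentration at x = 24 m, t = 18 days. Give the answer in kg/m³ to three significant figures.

For an instantaneous plane source, C(x,t) = M/(n_e·A·√(4πDt)) · exp(−(x−vt)²/(4Dt)), with n_e·A the pore (flow) area.
Plume center vt = 1.1 × 18 = 19.8 m, so the well at 24 m is 4.2 m downgradient of the peak.
√(4πDt) = 6.556 m, giving peak height M/(n_e·A·√(4πDt)) = 13/(0.32 × 25 × 6.556) = 0.2479 kg/m³.
(x−vt)²/(4Dt) = (4.2)²/(4 × 0.19 × 18) = 1.289; exp(−1.289) = 0.2755.
C = 0.2479 × 0.2755 = 0.0683 kg/m³.

0.0683 kg/m³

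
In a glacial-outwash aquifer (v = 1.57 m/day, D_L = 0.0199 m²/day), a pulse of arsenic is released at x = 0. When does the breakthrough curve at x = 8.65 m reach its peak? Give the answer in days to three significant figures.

For the 1D instantaneous-source solution, setting ∂C/∂t = 0 at fixed x gives v²t² + 2Dt − x² = 0, so t = (√(D² + v²x²) − D)/v².
√(D² + v²x²) = √(0.0199² + 1.57² × 8.65²) = 13.58; v² = 2.4649.
t = (13.58 − 0.0199)/2.4649 = 5.50 days (vs. the pure-advection estimate x/v = 5.51 d).

5.50 days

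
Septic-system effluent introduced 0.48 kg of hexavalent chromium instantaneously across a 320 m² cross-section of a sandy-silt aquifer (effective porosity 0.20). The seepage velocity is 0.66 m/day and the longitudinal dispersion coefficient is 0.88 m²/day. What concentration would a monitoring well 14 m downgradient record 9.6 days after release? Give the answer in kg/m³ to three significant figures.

For an instantaneous plane source, C(x,t) = M/(n_e·A·√(4πDt)) · exp(−(x−vt)²/(4Dt)), with n_e·A the pore (flow) area.
Plume center vt = 0.66 × 9.6 = 6.336 m, so the well at 14 m is 7.664 m downgradient of the peak.
√(4πDt) = 10.30 m, giving peak height M/(n_e·A·√(4πDt)) = 0.48/(0.20 × 320 × 10.30) = 0.0007282 kg/m³.
(x−vt)²/(4Dt) = (7.664)²/(4 × 0.88 × 9.6) = 1.738; exp(−1.738) = 0.1759.
C = 0.0007282 × 0.1759 = 0.000128 kg/m³.

0.000128 kg/m³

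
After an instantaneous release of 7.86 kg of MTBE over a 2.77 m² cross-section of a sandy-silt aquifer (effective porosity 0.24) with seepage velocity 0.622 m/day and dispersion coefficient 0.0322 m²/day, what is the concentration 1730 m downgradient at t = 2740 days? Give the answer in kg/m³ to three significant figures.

For an instantaneous plane source, C(x,t) = M/(n_e·A·√(4πDt)) · exp(−(x−vt)²/(4Dt)), with n_e·A the pore (flow) area.
Plume center vt = 0.622 × 2740 = 1704.28 m, so the well at 1730 m is 25.72 m downgradient of the peak.
√(4πDt) = 33.30 m, giving peak height M/(n_e·A·√(4πDt)) = 7.86/(0.24 × 2.77 × 33.30) = 0.3550 kg/m³.
(x−vt)²/(4Dt) = (25.72)²/(4 × 0.0322 × 2740) = 1.874; exp(−1.874) = 0.1535.
C = 0.3550 × 0.1535 = 0.0545 kg/m³.

0.0545 kg/m³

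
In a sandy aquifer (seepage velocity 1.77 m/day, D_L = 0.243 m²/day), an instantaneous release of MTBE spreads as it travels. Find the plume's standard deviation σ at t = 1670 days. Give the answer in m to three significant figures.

Dispersive spreading gives a Gaussian with σ² = 2Dt; advection only shifts the center.
σ = √(2 × 0.243 × 1670) = 28.5 m.

28.5 m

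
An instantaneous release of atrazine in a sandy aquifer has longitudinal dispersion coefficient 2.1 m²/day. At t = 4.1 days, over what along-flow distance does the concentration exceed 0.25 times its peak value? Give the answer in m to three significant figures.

The plume is Gaussian with σ = √(2Dt) = √(2 × 2.1 × 4.1) = 4.150 m.
C/C_peak = exp(−Δx²/(2σ²)) = 0.25 ⇒ Δx = σ·√(−2 ln 0.25) = 4.150 × 1.665 = 6.910 m.
Width = 2Δx = 13.8 m.

13.8 m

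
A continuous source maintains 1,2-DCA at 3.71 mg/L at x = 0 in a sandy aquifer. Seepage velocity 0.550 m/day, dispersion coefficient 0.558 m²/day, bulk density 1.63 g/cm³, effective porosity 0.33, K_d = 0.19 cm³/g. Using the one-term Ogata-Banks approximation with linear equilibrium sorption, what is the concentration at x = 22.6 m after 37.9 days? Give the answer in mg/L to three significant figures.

0.0208 mg/L

Retardation factor R = 1 + ρ_b·K_d/n = 1 + 1.63 × 0.19/0.33 = 1.938.
Sorption retards both mechanisms: v_R = v/R = 0.2838 m/day, D_R = D/R = 0.2879 m²/day.
v_R·t = 0.2838 × 37.9 = 10.75602 m; 2√(D_R t) = 6.606 m; argument = (22.6 − 10.75602)/6.606 = 1.793.
C = C₀ × ½·erfc(1.793) = 3.71 × 0.005611 = 0.0208 mg/L.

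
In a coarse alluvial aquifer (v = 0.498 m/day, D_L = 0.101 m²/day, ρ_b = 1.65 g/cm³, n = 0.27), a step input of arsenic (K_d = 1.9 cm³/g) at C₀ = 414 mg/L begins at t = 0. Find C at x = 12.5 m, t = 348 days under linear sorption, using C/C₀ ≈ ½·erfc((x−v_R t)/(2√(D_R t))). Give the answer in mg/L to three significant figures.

290 mg/L

Retardation factor R = 1 + ρ_b·K_d/n = 1 + 1.65 × 1.9/0.27 = 12.61.
Sorption retards both mechanisms: v_R = v/R = 0.03949 m/day, D_R = D/R = 0.008010 m²/day.
v_R·t = 0.03949 × 348 = 13.74252 m; 2√(D_R t) = 3.339 m; argument = (12.5 − 13.74252)/3.339 = -0.3721.
C = C₀ × ½·erfc(-0.3721) = 414 × 0.7006 = 290 mg/L.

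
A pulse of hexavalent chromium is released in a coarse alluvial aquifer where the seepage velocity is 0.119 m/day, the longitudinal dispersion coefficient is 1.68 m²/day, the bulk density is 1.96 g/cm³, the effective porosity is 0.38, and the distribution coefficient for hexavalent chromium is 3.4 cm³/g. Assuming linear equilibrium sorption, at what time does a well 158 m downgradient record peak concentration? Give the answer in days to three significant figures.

22500 days

Retardation factor R = 1 + ρ_b·K_d/n = 1 + 1.96 × 3.4/0.38 = 18.54.
Sorption retards both mechanisms: v_R = v/R = 0.006419 m/day, D_R = D/R = 0.09061 m²/day.
Peak time from v_R²t² + 2D_R t − x² = 0: t = (√(D_R² + v_R²x²) − D_R)/v_R².
√(D_R² + v_R²x²) = √(0.09061² + 0.006419² × 158²) = 1.018; v_R² = 4.120e-05.
t = (1.018 − 0.09061)/4.120e-05 = 22500 days.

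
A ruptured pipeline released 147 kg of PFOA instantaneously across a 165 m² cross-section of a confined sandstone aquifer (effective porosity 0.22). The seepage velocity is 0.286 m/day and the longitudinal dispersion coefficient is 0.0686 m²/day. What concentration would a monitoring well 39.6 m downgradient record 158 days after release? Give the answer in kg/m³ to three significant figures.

For an instantaneous plane source, C(x,t) = M/(n_e·A·√(4πDt)) · exp(−(x−vt)²/(4Dt)), with n_e·A the pore (flow) area.
Plume center vt = 0.286 × 158 = 45.188 m, so the well at 39.6 m is 5.588 m upgradient of the peak.
√(4πDt) = 11.67 m, giving peak height M/(n_e·A·√(4πDt)) = 147/(0.22 × 165 × 11.67) = 0.3470 kg/m³.
(x−vt)²/(4Dt) = (-5.588)²/(4 × 0.0686 × 158) = 0.7202; exp(−0.7202) = 0.4867.
C = 0.3470 × 0.4867 = 0.169 kg/m³.

0.169 kg/m³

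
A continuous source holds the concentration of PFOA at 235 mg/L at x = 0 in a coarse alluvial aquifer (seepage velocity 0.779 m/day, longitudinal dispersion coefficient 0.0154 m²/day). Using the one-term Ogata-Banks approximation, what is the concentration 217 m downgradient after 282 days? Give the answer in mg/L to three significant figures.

For a continuous step input, C/C₀ ≈ ½·erfc((x−vt)/(2√(Dt))).
vt = 0.779 × 282 = 219.678 m and 2√(Dt) = 2√(0.0154 × 282) = 4.168 m.
Argument (x−vt)/(2√(Dt)) = (217 − 219.678)/4.168 = -0.6425; ½·erfc(-0.6425) = 0.8182.
C = 235 × 0.8182 = 192 mg/L.

192 mg/L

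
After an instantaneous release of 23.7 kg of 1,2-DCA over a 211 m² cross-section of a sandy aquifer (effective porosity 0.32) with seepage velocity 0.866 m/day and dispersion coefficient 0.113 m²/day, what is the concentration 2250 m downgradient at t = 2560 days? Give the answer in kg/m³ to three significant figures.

0.00227 kg/m³

For an instantaneous plane source, C(x,t) = M/(n_e·A·√(4πDt)) · exp(−(x−vt)²/(4Dt)), with n_e·A the pore (flow) area.
Plume center vt = 0.866 × 2560 = 2216.96 m, so the well at 2250 m is 33.04 m downgradient of the peak.
√(4πDt) = 60.29 m, giving peak height M/(n_e·A·√(4πDt)) = 23.7/(0.32 × 211 × 60.29) = 0.005822 kg/m³.
(x−vt)²/(4Dt) = (33.04)²/(4 × 0.113 × 2560) = 0.9434; exp(−0.9434) = 0.3893.
C = 0.005822 × 0.3893 = 0.00227 kg/m³.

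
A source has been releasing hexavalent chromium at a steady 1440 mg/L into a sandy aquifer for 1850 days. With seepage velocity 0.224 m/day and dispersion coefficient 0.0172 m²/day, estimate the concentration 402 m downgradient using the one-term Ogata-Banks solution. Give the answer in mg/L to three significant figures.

For a continuous step input, C/C₀ ≈ ½·erfc((x−vt)/(2√(Dt))).
vt = 0.224 × 1850 = 414.4 m and 2√(Dt) = 2√(0.0172 × 1850) = 11.28 m.
Argument (x−vt)/(2√(Dt)) = (402 − 414.4)/11.28 = -1.099; ½·erfc(-1.099) = 0.9399.
C = 1440 × 0.9399 = 1350 mg/L.

1350 mg/L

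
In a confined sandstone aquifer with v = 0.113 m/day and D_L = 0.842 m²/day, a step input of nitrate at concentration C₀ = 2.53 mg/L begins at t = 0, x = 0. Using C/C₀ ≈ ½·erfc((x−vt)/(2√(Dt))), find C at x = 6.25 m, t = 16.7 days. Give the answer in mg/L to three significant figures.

0.520 mg/L

For a continuous step input, C/C₀ ≈ ½·erfc((x−vt)/(2√(Dt))).
vt = 0.113 × 16.7 = 1.8871 m and 2√(Dt) = 2√(0.842 × 16.7) = 7.500 m.
Argument (x−vt)/(2√(Dt)) = (6.25 − 1.8871)/7.500 = 0.5817; ½·erfc(0.5817) = 0.2054.
C = 2.53 × 0.2054 = 0.520 mg/L.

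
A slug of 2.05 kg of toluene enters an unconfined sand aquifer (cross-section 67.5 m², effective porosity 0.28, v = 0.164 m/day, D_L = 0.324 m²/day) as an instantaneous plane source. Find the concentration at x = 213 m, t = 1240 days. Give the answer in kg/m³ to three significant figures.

0.00144 kg/m³

For an instantaneous plane source, C(x,t) = M/(n_e·A·√(4πDt)) · exp(−(x−vt)²/(4Dt)), with n_e·A the pore (flow) area.
Plume center vt = 0.164 × 1240 = 203.36 m, so the well at 213 m is 9.64 m downgradient of the peak.
√(4πDt) = 71.05 m, giving peak height M/(n_e·A·√(4πDt)) = 2.05/(0.28 × 67.5 × 71.05) = 0.001527 kg/m³.
(x−vt)²/(4Dt) = (9.64)²/(4 × 0.324 × 1240) = 0.05783; exp(−0.05783) = 0.9438.
C = 0.001527 × 0.9438 = 0.00144 kg/m³.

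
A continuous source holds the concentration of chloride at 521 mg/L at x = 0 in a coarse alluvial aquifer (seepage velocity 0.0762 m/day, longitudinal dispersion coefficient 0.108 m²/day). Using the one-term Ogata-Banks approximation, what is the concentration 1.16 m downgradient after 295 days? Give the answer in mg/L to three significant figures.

519 mg/L

For a continuous step input, C/C₀ ≈ ½·erfc((x−vt)/(2√(Dt))).
vt = 0.0762 × 295 = 22.479 m and 2√(Dt) = 2√(0.108 × 295) = 11.29 m.
Argument (x−vt)/(2√(Dt)) = (1.16 − 22.479)/11.29 = -1.888; ½·erfc(-1.888) = 0.9962.
C = 521 × 0.9962 = 519 mg/L.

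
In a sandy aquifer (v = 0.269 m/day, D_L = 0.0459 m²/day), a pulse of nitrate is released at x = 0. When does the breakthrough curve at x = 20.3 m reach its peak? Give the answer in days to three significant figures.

74.8 days

For the 1D instantaneous-source solution, setting ∂C/∂t = 0 at fixed x gives v²t² + 2Dt − x² = 0, so t = (√(D² + v²x²) − D)/v².
√(D² + v²x²) = √(0.0459² + 0.269² × 20.3²) = 5.461; v² = 0.072361.
t = (5.461 − 0.0459)/0.072361 = 74.8 days (vs. the pure-advection estimate x/v = 75.5 d).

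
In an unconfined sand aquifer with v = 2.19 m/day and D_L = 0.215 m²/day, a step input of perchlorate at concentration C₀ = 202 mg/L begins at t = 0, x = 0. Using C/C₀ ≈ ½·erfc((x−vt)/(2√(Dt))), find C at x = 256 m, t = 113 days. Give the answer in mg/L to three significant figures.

For a continuous step input, C/C₀ ≈ ½·erfc((x−vt)/(2√(Dt))).
vt = 2.19 × 113 = 247.47 m and 2√(Dt) = 2√(0.215 × 113) = 9.858 m.
Argument (x−vt)/(2√(Dt)) = (256 − 247.47)/9.858 = 0.8653; ½·erfc(0.8653) = 0.1105.
C = 202 × 0.1105 = 22.3 mg/L.

22.3 mg/L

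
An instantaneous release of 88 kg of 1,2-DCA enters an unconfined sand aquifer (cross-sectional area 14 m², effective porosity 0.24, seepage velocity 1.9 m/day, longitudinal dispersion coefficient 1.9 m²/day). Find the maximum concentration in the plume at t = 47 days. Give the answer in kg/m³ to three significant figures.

The peak of an instantaneous 1D plume sits at x = vt; there the Gaussian factor is 1 and C_max = M/(n_e·A·√(4πDt)), where n_e·A is the pore area the mass is dissolved in.
√(4πDt) = √(4π × 1.9 × 47) = 33.50 m, so C_max = 88/(0.24 × 14 × 33.50) = 0.782 kg/m³.

0.782 kg/m³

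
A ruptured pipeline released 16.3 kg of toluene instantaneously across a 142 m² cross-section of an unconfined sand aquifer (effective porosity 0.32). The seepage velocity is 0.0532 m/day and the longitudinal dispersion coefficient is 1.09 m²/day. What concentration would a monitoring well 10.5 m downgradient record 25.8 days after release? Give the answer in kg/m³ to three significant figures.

For an instantaneous plane source, C(x,t) = M/(n_e·A·√(4πDt)) · exp(−(x−vt)²/(4Dt)), with n_e·A the pore (flow) area.
Plume center vt = 0.0532 × 25.8 = 1.37256 m, so the well at 10.5 m is 9.12744 m downgradient of the peak.
√(4πDt) = 18.80 m, giving peak height M/(n_e·A·√(4πDt)) = 16.3/(0.32 × 142 × 18.80) = 0.01908 kg/m³.
(x−vt)²/(4Dt) = (9.12744)²/(4 × 1.09 × 25.8) = 0.7406; exp(−0.7406) = 0.4768.
C = 0.01908 × 0.4768 = 0.00910 kg/m³.

0.00910 kg/m³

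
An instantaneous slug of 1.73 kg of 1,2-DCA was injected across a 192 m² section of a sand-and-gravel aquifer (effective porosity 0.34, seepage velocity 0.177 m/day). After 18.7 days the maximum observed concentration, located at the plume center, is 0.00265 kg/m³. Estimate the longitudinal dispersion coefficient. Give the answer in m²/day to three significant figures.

At the plume center C_max = M/(n_e·A·√(4πDt)), so D = M²/(4πt·(n_e·A·C_max)²).
n_e·A·C_max = 0.34 × 192 × 0.00265 = 0.1730 kg/m.
D = 1.73²/(4π × 18.7 × 0.1730²) = 0.426 m²/day.

0.426 m²/day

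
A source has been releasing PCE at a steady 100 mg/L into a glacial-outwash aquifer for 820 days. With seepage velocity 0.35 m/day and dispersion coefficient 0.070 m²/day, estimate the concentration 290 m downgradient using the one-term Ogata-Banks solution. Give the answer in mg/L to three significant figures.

39.0 mg/L

For a continuous step input, C/C₀ ≈ ½·erfc((x−vt)/(2√(Dt))).
vt = 0.35 × 820 = 287 m and 2√(Dt) = 2√(0.070 × 820) = 15.15 m.
Argument (x−vt)/(2√(Dt)) = (290 − 287)/15.15 = 0.1980; ½·erfc(0.1980) = 0.3897.
C = 100 × 0.3897 = 39.0 mg/L.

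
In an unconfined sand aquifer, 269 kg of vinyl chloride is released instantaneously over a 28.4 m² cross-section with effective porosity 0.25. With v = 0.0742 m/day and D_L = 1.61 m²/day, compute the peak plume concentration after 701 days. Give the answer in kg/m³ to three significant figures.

0.318 kg/m³

The peak of an instantaneous 1D plume sits at x = vt; there the Gaussian factor is 1 and C_max = M/(n_e·A·√(4πDt)), where n_e·A is the pore area the mass is dissolved in.
√(4πDt) = √(4π × 1.61 × 701) = 119.1 m, so C_max = 269/(0.25 × 28.4 × 119.1) = 0.318 kg/m³.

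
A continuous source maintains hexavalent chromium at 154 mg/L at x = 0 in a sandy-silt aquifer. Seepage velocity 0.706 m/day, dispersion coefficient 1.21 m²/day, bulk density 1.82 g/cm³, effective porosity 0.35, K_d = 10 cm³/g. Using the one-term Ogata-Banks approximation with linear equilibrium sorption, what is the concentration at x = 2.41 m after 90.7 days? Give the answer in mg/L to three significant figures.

42.7 mg/L

Retardation factor R = 1 + ρ_b·K_d/n = 1 + 1.82 × 10/0.35 = 53.00.
Sorption retards both mechanisms: v_R = v/R = 0.01332 m/day, D_R = D/R = 0.02283 m²/day.
v_R·t = 0.01332 × 90.7 = 1.208124 m; 2√(D_R t) = 2.878 m; argument = (2.41 − 1.208124)/2.878 = 0.4176.
C = C₀ × ½·erfc(0.4176) = 154 × 0.2774 = 42.7 mg/L.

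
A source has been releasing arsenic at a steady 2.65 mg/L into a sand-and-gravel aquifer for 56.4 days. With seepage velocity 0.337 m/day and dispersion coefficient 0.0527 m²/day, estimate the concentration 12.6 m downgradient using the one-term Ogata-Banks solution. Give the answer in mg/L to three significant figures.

For a continuous step input, C/C₀ ≈ ½·erfc((x−vt)/(2√(Dt))).
vt = 0.337 × 56.4 = 19.0068 m and 2√(Dt) = 2√(0.0527 × 56.4) = 3.448 m.
Argument (x−vt)/(2√(Dt)) = (12.6 − 19.0068)/3.448 = -1.858; ½·erfc(-1.858) = 0.9957.
C = 2.65 × 0.9957 = 2.64 mg/L.

2.64 mg/L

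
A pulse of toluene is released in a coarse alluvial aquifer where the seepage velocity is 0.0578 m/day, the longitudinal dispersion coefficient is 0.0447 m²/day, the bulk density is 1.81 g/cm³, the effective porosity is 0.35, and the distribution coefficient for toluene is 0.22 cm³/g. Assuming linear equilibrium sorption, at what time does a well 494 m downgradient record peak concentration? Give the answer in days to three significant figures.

Retardation factor R = 1 + ρ_b·K_d/n = 1 + 1.81 × 0.22/0.35 = 2.138.
Sorption retards both mechanisms: v_R = v/R = 0.02703 m/day, D_R = D/R = 0.02091 m²/day.
Peak time from v_R²t² + 2D_R t − x² = 0: t = (√(D_R² + v_R²x²) − D_R)/v_R².
√(D_R² + v_R²x²) = √(0.02091² + 0.02703² × 494²) = 13.35; v_R² = 0.0007306.
t = (13.35 − 0.02091)/0.0007306 = 18200 days.

18200 days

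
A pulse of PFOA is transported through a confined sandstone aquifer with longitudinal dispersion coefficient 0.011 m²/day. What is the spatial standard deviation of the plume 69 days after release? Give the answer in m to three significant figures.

1.23 m

Dispersive spreading gives a Gaussian with σ² = 2Dt; advection only shifts the center.
σ = √(2 × 0.011 × 69) = 1.23 m.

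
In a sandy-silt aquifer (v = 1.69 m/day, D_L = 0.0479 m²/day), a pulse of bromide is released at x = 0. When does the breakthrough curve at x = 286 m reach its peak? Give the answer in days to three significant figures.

For the 1D instantaneous-source solution, setting ∂C/∂t = 0 at fixed x gives v²t² + 2Dt − x² = 0, so t = (√(D² + v²x²) − D)/v².
√(D² + v²x²) = √(0.0479² + 1.69² × 286²) = 483.3; v² = 2.8561.
t = (483.3 − 0.0479)/2.8561 = 169 days (vs. the pure-advection estimate x/v = 169 d).

169 days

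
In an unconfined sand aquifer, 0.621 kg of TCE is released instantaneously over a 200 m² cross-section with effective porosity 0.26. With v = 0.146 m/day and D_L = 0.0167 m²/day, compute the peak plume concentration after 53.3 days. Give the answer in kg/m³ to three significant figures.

0.00357 kg/m³

The peak of an instantaneous 1D plume sits at x = vt; there the Gaussian factor is 1 and C_max = M/(n_e·A·√(4πDt)), where n_e·A is the pore area the mass is dissolved in.
√(4πDt) = √(4π × 0.0167 × 53.3) = 3.344 m, so C_max = 0.621/(0.26 × 200 × 3.344) = 0.00357 kg/m³.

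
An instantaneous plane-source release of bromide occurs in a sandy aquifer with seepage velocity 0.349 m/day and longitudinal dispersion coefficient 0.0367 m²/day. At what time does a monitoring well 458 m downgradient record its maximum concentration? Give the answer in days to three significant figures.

1310 days

For the 1D instantaneous-source solution, setting ∂C/∂t = 0 at fixed x gives v²t² + 2Dt − x² = 0, so t = (√(D² + v²x²) − D)/v².
√(D² + v²x²) = √(0.0367² + 0.349² × 458²) = 159.8; v² = 0.121801.
t = (159.8 − 0.0367)/0.121801 = 1310 days (vs. the pure-advection estimate x/v = 1310 d).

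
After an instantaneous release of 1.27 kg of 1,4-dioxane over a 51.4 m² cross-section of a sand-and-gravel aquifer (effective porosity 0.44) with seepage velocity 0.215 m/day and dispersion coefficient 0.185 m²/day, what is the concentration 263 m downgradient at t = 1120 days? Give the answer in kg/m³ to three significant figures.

For an instantaneous plane source, C(x,t) = M/(n_e·A·√(4πDt)) · exp(−(x−vt)²/(4Dt)), with n_e·A the pore (flow) area.
Plume center vt = 0.215 × 1120 = 240.8 m, so the well at 263 m is 22.2 m downgradient of the peak.
√(4πDt) = 51.03 m, giving peak height M/(n_e·A·√(4πDt)) = 1.27/(0.44 × 51.4 × 51.03) = 0.001100 kg/m³.
(x−vt)²/(4Dt) = (22.2)²/(4 × 0.185 × 1120) = 0.5946; exp(−0.5946) = 0.5518.
C = 0.001100 × 0.5518 = 0.000607 kg/m³.

0.000607 kg/m³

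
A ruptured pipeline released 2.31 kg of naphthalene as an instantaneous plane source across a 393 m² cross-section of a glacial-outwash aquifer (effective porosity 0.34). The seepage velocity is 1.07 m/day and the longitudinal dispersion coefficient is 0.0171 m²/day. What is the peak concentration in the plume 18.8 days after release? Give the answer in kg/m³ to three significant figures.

0.00860 kg/m³

The peak of an instantaneous 1D plume sits at x = vt; there the Gaussian factor is 1 and C_max = M/(n_e·A·√(4πDt)), where n_e·A is the pore area the mass is dissolved in.
√(4πDt) = √(4π × 0.0171 × 18.8) = 2.010 m, so C_max = 2.31/(0.34 × 393 × 2.010) = 0.00860 kg/m³.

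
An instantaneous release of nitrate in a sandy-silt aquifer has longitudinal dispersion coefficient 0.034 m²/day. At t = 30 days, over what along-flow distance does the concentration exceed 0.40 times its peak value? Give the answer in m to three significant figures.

The plume is Gaussian with σ = √(2Dt) = √(2 × 0.034 × 30) = 1.428 m.
C/C_peak = exp(−Δx²/(2σ²)) = 0.40 ⇒ Δx = σ·√(−2 ln 0.40) = 1.428 × 1.354 = 1.934 m.
Width = 2Δx = 3.87 m.

3.87 m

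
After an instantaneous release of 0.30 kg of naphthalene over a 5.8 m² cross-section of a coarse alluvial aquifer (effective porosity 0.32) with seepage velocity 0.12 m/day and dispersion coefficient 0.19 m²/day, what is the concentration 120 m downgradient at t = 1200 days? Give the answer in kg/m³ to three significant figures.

0.00161 kg/m³

For an instantaneous plane source, C(x,t) = M/(n_e·A·√(4πDt)) · exp(−(x−vt)²/(4Dt)), with n_e·A the pore (flow) area.
Plume center vt = 0.12 × 1200 = 144 m, so the well at 120 m is 24 m upgradient of the peak.
√(4πDt) = 53.53 m, giving peak height M/(n_e·A·√(4πDt)) = 0.30/(0.32 × 5.8 × 53.53) = 0.003020 kg/m³.
(x−vt)²/(4Dt) = (-24)²/(4 × 0.19 × 1200) = 0.6316; exp(−0.6316) = 0.5317.
C = 0.003020 × 0.5317 = 0.00161 kg/m³.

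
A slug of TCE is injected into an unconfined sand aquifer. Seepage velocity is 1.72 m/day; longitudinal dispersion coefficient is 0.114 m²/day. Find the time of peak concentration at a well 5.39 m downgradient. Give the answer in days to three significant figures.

For the 1D instantaneous-source solution, setting ∂C/∂t = 0 at fixed x gives v²t² + 2Dt − x² = 0, so t = (√(D² + v²x²) − D)/v².
√(D² + v²x²) = √(0.114² + 1.72² × 5.39²) = 9.272; v² = 2.9584.
t = (9.272 − 0.114)/2.9584 = 3.10 days (vs. the pure-advection estimate x/v = 3.13 d).

3.10 days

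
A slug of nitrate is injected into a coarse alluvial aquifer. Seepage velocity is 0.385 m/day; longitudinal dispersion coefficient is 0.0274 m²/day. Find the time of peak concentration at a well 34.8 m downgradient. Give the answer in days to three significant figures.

90.2 days

For the 1D instantaneous-source solution, setting ∂C/∂t = 0 at fixed x gives v²t² + 2Dt − x² = 0, so t = (√(D² + v²x²) − D)/v².
√(D² + v²x²) = √(0.0274² + 0.385² × 34.8²) = 13.40; v² = 0.148225.
t = (13.40 − 0.0274)/0.148225 = 90.2 days (vs. the pure-advection estimate x/v = 90.4 d).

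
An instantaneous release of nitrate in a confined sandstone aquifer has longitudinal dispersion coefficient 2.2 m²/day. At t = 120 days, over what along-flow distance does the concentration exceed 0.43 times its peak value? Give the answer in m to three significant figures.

59.7 m

The plume is Gaussian with σ = √(2Dt) = √(2 × 2.2 × 120) = 22.98 m.
C/C_peak = exp(−Δx²/(2σ²)) = 0.43 ⇒ Δx = σ·√(−2 ln 0.43) = 22.98 × 1.299 = 29.85 m.
Width = 2Δx = 59.7 m.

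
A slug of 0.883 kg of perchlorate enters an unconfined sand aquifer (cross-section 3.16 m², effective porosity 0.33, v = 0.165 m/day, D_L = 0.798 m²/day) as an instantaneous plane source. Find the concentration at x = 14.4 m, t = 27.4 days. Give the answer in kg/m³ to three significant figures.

For an instantaneous plane source, C(x,t) = M/(n_e·A·√(4πDt)) · exp(−(x−vt)²/(4Dt)), with n_e·A the pore (flow) area.
Plume center vt = 0.165 × 27.4 = 4.521 m, so the well at 14.4 m is 9.879 m downgradient of the peak.
√(4πDt) = 16.58 m, giving peak height M/(n_e·A·√(4πDt)) = 0.883/(0.33 × 3.16 × 16.58) = 0.05107 kg/m³.
(x−vt)²/(4Dt) = (9.879)²/(4 × 0.798 × 27.4) = 1.116; exp(−1.116) = 0.3276.
C = 0.05107 × 0.3276 = 0.0167 kg/m³.

0.0167 kg/m³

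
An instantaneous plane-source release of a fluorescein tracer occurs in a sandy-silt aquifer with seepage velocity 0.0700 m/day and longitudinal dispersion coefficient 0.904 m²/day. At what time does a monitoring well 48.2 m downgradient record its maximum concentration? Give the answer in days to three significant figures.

528 days

For the 1D instantaneous-source solution, setting ∂C/∂t = 0 at fixed x gives v²t² + 2Dt − x² = 0, so t = (√(D² + v²x²) − D)/v².
√(D² + v²x²) = √(0.904² + 0.0700² × 48.2²) = 3.493; v² = 0.0049.
t = (3.493 − 0.904)/0.0049 = 528 days (vs. the pure-advection estimate x/v = 689 d).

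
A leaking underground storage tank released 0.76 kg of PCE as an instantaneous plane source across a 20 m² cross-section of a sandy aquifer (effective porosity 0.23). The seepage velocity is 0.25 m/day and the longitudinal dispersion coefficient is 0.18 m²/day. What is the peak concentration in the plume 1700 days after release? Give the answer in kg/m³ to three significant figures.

0.00266 kg/m³

The peak of an instantaneous 1D plume sits at x = vt; there the Gaussian factor is 1 and C_max = M/(n_e·A·√(4πDt)), where n_e·A is the pore area the mass is dissolved in.
√(4πDt) = √(4π × 0.18 × 1700) = 62.01 m, so C_max = 0.76/(0.23 × 20 × 62.01) = 0.00266 kg/m³.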